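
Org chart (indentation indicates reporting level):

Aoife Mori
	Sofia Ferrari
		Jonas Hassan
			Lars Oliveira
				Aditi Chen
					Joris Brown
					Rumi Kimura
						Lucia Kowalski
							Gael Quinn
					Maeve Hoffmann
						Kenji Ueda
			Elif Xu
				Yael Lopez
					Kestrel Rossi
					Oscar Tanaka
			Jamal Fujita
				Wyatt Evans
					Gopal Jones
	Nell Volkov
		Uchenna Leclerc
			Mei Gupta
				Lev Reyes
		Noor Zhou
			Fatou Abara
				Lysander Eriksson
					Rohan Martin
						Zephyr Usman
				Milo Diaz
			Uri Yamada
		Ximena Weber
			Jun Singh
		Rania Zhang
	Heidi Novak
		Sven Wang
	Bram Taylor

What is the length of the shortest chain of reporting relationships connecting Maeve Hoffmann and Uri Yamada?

8

Maeve Hoffmann is 5 levels below Aoife Mori, and Uri Yamada is 3 levels below Aoife Mori (their lowest common manager). The shortest path runs up from Maeve Hoffmann to Aoife Mori and back down to Uri Yamada: 5 + 3 = 8 links.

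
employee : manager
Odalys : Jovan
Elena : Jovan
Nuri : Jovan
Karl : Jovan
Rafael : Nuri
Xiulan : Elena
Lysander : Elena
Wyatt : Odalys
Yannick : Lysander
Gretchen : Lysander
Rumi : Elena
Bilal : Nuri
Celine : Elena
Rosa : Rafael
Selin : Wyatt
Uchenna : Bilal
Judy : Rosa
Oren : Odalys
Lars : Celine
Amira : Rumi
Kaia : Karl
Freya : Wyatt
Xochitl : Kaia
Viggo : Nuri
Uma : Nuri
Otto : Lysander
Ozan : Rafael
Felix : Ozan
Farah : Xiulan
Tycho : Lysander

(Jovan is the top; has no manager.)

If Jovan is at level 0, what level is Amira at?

3

Chain from Amira up to Jovan: Amira → Rumi → Elena → Jovan. That is 3 steps up, so Amira is 3 levels below Jovan.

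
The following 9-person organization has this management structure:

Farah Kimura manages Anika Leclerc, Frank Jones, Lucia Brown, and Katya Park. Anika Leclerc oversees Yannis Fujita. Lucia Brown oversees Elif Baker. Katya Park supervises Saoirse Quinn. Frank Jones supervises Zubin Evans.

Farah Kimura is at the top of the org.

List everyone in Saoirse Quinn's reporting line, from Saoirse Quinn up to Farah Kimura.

Saoirse Quinn -> Katya Park -> Farah Kimura

Saoirse Quinn reports to Katya Park. Katya Park reports to Farah Kimura. Farah Kimura is at the top.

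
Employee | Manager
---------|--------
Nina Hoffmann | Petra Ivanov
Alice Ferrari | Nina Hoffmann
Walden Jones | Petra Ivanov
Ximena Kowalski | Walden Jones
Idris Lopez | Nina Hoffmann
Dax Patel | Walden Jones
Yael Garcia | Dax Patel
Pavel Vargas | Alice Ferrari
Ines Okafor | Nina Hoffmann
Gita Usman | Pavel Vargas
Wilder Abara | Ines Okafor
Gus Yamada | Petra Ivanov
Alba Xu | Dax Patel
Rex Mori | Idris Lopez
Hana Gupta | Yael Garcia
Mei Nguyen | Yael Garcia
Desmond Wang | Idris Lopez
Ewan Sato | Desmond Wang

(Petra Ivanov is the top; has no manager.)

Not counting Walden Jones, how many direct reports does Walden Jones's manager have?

2

Walden Jones reports to Petra Ivanov. Petra Ivanov's other direct reports are Nina Hoffmann, Gus Yamada — 2 peers.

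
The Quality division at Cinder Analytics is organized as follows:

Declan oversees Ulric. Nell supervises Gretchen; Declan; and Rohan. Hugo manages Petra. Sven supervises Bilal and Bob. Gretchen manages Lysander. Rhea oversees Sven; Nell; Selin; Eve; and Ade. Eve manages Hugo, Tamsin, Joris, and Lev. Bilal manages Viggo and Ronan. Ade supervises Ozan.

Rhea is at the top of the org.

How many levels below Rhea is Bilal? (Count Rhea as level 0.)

2

Chain from Bilal up to Rhea: Bilal → Sven → Rhea. That is 2 steps up, so Bilal is 2 levels below Rhea.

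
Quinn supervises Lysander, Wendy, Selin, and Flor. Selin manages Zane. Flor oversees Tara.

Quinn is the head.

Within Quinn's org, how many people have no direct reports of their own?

4

The people in Quinn's organization with no one reporting to them are Tara, Zane, Lysander, Wendy. That is 4.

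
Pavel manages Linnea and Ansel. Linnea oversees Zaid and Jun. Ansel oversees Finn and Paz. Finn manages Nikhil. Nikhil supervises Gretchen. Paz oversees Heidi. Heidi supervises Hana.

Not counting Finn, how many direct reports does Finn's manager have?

1

Finn reports to Ansel. Ansel's other direct reports are Paz — 1 peer.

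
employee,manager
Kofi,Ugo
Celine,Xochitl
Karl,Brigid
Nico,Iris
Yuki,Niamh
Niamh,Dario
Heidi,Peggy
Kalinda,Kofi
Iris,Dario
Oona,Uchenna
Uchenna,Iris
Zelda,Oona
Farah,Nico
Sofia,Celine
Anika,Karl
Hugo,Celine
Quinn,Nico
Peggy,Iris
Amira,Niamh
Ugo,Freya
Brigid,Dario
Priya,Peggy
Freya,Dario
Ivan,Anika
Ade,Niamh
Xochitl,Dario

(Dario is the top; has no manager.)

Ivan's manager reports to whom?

Karl

Ivan reports to Anika, and Anika reports to Karl. So Ivan's skip-level manager is Karl.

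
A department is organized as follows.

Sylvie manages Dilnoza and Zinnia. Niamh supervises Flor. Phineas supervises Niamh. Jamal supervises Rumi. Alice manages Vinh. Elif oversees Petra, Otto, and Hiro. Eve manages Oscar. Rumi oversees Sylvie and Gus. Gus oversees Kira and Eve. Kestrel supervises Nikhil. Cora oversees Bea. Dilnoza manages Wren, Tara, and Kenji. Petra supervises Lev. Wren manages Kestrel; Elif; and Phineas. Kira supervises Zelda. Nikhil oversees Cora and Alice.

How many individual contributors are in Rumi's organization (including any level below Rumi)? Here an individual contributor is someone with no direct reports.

11

The people in Rumi's organization with no one reporting to them are Zelda, Oscar, Zinnia, Kenji, Tara, Flor, Hiro, Otto, Lev, Bea, Vinh. That is 11.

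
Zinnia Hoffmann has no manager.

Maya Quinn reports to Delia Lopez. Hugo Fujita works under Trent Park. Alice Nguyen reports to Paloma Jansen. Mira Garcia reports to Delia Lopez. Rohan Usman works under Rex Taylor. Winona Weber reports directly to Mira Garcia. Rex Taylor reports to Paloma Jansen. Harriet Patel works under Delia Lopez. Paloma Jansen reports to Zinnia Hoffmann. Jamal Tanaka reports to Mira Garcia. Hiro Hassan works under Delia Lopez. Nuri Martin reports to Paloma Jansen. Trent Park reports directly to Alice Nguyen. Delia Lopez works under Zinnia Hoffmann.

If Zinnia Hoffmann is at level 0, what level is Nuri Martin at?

2

Chain from Nuri Martin up to Zinnia Hoffmann: Nuri Martin → Paloma Jansen → Zinnia Hoffmann. That is 2 steps up, so Nuri Martin is 2 levels below Zinnia Hoffmann.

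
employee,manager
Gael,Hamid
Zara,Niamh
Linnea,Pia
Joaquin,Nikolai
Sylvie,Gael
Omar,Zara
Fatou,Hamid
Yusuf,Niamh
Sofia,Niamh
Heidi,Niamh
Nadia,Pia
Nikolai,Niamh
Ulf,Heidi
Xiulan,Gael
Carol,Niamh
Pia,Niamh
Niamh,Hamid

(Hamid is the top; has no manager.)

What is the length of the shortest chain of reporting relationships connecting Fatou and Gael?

2

Fatou is 1 level below Hamid, and Gael is 1 level below Hamid (their lowest common manager). The shortest path runs up from Fatou to Hamid and back down to Gael: 1 + 1 = 2 links.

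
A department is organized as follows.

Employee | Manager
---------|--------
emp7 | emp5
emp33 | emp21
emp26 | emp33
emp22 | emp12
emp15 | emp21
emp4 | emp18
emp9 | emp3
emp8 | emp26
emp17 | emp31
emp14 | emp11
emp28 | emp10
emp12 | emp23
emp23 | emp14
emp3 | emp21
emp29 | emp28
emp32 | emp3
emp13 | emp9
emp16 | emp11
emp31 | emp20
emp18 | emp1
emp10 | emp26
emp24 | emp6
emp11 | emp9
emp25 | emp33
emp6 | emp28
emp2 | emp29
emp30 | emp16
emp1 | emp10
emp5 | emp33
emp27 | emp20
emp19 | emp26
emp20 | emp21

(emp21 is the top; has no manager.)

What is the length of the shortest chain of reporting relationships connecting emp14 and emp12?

emp12 is in emp14's organization: the chain from emp12 up to emp14 is emp12 → emp23 → emp14, which is 2 links.

2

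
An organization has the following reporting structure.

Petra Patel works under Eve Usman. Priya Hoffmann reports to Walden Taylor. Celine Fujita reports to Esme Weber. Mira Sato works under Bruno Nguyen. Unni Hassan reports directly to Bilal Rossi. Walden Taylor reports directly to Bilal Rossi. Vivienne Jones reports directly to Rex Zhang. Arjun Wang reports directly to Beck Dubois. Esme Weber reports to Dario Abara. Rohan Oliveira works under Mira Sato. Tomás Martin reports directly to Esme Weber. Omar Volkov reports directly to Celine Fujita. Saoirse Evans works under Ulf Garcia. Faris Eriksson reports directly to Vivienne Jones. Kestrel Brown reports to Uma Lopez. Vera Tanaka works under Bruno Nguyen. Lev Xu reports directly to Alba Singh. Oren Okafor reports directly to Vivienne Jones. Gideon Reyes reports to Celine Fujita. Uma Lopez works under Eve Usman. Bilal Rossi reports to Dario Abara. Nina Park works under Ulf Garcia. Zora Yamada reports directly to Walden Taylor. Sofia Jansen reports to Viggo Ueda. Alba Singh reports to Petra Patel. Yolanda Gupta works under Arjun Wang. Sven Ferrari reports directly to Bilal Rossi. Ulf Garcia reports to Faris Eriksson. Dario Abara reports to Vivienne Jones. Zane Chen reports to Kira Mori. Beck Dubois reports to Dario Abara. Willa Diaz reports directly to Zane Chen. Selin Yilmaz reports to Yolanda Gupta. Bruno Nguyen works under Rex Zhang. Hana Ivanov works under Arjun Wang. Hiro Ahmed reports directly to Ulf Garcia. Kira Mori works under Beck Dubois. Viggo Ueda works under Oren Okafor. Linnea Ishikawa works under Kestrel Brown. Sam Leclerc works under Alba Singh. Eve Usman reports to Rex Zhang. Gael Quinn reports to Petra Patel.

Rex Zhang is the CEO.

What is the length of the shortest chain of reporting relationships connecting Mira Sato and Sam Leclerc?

6

Mira Sato is 2 levels below Rex Zhang, and Sam Leclerc is 4 levels below Rex Zhang (their lowest common manager). The shortest path runs up from Mira Sato to Rex Zhang and back down to Sam Leclerc: 2 + 4 = 6 links.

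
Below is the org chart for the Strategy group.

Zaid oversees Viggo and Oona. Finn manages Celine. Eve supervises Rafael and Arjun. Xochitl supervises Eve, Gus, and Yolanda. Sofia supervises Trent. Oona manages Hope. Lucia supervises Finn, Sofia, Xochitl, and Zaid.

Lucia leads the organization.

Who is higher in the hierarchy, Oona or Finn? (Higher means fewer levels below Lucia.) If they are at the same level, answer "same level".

Finn

Oona is 2 levels below Lucia; Finn is 1. Finn is higher.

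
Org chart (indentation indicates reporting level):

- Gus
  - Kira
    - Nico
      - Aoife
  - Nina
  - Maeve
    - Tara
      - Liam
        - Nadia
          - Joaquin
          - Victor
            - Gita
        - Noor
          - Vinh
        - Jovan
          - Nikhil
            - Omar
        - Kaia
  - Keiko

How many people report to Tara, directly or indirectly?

11

Tara directly manages Liam. Under Liam: Kaia, Jovan, Nikhil, Omar, Noor, Vinh, Nadia, Victor, Gita, Joaquin (10). That's 11 in total.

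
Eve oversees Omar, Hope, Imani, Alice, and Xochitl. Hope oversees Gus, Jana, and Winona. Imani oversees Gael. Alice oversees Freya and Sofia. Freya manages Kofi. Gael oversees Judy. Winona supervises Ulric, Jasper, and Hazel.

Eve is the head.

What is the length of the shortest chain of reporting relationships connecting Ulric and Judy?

Ulric is 3 levels below Eve, and Judy is 3 levels below Eve (their lowest common manager). The shortest path runs up from Ulric to Eve and back down to Judy: 3 + 3 = 6 links.

6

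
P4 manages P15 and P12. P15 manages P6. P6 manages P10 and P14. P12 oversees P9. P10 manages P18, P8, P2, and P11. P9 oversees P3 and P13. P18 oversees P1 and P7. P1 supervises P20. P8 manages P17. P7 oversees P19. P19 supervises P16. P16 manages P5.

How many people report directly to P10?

4

P10 directly manages P18, P8, P2, P11. That is 4 direct reports.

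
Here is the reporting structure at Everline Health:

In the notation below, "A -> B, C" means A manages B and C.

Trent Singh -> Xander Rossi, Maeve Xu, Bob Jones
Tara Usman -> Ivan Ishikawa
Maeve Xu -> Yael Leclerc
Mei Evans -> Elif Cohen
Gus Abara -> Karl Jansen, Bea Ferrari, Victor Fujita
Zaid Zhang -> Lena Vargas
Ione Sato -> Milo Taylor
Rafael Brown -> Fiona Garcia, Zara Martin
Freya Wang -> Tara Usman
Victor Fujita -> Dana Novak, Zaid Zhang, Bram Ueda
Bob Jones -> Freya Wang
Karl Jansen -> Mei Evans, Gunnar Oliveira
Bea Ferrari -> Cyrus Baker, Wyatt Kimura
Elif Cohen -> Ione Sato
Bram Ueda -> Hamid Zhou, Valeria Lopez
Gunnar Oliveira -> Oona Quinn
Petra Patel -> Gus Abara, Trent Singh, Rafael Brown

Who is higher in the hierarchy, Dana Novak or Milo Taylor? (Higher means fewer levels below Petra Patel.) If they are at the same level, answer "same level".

Dana Novak

Dana Novak is 3 levels below Petra Patel; Milo Taylor is 6. Dana Novak is higher.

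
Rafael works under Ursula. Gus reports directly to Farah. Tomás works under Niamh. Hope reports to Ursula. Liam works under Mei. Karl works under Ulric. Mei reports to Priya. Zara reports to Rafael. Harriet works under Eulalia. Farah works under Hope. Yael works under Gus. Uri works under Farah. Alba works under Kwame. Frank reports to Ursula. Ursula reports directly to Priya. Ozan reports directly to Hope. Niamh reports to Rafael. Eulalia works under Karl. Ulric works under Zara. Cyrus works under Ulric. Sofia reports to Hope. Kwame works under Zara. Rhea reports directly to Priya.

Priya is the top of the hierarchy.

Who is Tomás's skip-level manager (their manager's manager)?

Tomás reports to Niamh, and Niamh reports to Rafael. So Tomás's skip-level manager is Rafael.

Rafael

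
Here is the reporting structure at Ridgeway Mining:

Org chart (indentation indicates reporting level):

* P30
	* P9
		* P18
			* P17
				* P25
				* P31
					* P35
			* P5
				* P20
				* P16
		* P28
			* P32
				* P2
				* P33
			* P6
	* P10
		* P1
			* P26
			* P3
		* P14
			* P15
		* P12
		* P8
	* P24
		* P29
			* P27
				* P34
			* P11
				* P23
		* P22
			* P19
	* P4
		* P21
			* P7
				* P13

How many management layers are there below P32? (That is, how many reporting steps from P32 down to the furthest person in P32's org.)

1

The longest chain under P32 runs P32 → P33, which is 1 level below P32.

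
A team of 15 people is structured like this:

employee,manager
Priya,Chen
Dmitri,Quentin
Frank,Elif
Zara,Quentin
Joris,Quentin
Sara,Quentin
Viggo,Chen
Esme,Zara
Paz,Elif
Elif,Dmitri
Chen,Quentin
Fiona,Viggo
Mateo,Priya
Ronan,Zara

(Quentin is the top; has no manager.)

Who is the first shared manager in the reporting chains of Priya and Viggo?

Priya's chain of managers is Chen, Quentin. Viggo's chain of managers is Chen, Quentin. The first manager that appears in both chains is Chen.

Chen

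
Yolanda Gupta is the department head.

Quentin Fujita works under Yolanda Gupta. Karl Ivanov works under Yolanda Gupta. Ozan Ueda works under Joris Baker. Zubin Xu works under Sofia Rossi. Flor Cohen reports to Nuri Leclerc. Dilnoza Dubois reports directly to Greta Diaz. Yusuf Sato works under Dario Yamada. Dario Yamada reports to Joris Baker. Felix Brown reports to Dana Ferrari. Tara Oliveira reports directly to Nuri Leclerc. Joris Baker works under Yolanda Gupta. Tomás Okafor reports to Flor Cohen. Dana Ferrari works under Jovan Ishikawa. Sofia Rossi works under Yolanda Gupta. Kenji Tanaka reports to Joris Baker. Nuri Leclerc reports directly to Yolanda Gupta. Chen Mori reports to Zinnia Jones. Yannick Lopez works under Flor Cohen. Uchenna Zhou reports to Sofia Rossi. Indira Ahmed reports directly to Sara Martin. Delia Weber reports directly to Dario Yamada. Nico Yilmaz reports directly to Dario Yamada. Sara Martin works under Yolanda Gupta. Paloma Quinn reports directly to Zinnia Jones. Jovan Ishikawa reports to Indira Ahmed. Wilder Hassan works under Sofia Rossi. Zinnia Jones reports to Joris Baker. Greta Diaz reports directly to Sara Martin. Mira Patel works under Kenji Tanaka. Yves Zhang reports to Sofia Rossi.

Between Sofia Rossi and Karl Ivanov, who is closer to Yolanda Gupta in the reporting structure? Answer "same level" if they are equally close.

same level

Both Sofia Rossi and Karl Ivanov are 1 level below Yolanda Gupta.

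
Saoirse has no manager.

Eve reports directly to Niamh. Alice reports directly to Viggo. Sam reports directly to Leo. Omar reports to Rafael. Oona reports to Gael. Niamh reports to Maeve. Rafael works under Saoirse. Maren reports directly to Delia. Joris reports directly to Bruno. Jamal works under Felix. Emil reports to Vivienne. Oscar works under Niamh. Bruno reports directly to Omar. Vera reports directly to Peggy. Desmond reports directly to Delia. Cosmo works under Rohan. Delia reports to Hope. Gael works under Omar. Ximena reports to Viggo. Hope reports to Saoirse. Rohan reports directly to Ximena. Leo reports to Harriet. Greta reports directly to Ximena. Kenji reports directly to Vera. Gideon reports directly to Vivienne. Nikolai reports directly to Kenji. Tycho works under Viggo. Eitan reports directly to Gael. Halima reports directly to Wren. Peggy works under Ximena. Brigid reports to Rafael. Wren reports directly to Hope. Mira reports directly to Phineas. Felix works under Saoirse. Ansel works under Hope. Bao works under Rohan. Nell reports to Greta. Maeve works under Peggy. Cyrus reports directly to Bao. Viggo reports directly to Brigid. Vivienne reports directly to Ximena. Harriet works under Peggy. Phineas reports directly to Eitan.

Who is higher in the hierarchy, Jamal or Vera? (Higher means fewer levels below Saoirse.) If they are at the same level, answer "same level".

Jamal is 2 levels below Saoirse; Vera is 6. Jamal is higher.

Jamal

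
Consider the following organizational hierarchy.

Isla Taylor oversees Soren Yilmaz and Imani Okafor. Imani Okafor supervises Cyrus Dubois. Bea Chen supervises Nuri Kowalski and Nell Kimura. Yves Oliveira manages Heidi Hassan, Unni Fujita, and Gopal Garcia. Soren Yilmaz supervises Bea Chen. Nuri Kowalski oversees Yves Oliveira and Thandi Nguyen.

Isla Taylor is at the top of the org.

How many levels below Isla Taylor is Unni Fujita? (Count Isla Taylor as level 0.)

Chain from Unni Fujita up to Isla Taylor: Unni Fujita → Yves Oliveira → Nuri Kowalski → Bea Chen → Soren Yilmaz → Isla Taylor. That is 5 steps up, so Unni Fujita is 5 levels below Isla Taylor.

5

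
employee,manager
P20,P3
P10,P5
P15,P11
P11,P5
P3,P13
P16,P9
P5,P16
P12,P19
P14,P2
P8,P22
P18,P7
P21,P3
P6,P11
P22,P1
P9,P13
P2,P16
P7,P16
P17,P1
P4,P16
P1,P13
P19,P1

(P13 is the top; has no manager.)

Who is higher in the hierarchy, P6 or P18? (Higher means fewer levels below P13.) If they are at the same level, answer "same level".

P6 is 5 levels below P13; P18 is 4. P18 is higher.

P18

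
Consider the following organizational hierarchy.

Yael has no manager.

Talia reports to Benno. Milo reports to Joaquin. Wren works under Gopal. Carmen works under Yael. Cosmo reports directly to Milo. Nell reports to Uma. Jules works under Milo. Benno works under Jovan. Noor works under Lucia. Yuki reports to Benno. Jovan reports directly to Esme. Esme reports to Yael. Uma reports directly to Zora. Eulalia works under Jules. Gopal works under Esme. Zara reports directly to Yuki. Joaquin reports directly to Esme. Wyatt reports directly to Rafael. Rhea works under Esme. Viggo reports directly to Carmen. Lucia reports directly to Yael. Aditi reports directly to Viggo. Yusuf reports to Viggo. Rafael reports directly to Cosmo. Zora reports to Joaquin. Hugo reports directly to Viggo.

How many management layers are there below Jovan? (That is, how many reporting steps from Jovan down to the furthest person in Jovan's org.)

The longest chain under Jovan runs Jovan → Benno → Yuki → Zara, which is 3 levels below Jovan.

3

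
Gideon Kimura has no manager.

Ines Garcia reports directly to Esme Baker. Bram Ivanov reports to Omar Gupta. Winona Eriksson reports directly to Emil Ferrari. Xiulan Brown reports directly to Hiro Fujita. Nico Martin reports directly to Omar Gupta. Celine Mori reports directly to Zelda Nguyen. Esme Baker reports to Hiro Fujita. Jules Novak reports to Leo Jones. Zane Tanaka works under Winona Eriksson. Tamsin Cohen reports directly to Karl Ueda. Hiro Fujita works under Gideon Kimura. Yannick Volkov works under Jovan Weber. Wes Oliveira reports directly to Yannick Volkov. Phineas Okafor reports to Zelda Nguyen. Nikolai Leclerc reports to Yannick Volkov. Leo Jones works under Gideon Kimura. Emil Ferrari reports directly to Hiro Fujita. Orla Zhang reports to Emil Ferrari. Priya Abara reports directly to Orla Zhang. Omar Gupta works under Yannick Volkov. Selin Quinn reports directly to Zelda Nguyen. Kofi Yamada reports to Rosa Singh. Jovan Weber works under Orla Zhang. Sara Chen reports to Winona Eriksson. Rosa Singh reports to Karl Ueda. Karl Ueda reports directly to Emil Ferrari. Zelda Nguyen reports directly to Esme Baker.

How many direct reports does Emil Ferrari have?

Emil Ferrari directly manages Winona Eriksson, Orla Zhang, Karl Ueda. That is 3 direct reports.

3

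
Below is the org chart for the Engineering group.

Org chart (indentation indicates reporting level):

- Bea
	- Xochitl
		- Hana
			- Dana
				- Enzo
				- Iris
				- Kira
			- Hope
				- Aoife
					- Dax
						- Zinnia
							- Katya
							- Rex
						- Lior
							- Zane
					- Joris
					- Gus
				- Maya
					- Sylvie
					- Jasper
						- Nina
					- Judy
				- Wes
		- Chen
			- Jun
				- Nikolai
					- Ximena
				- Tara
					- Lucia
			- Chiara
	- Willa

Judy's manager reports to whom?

Judy reports to Maya, and Maya reports to Hope. So Judy's skip-level manager is Hope.

Hope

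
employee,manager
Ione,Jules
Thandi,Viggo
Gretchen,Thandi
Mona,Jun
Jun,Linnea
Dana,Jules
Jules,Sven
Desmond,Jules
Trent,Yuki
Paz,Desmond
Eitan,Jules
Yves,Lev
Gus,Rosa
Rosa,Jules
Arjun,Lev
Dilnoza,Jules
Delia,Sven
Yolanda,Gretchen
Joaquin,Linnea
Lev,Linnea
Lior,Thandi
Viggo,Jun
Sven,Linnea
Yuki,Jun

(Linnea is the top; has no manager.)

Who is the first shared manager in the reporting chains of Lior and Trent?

Lior's chain of managers is Thandi, Viggo, Jun, Linnea. Trent's chain of managers is Yuki, Jun, Linnea. The first manager that appears in both chains is Jun.

Jun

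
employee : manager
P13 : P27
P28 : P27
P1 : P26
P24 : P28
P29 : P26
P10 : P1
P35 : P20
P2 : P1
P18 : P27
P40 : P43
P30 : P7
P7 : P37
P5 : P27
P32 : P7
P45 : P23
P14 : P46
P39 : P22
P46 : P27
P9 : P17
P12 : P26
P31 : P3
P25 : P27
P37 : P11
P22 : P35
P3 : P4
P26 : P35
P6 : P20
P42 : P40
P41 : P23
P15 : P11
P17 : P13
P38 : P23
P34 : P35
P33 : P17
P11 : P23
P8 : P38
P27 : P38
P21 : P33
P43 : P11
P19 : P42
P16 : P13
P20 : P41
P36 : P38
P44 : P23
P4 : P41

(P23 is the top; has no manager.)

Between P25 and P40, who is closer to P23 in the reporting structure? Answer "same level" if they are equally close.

Both P25 and P40 are 3 levels below P23.

same level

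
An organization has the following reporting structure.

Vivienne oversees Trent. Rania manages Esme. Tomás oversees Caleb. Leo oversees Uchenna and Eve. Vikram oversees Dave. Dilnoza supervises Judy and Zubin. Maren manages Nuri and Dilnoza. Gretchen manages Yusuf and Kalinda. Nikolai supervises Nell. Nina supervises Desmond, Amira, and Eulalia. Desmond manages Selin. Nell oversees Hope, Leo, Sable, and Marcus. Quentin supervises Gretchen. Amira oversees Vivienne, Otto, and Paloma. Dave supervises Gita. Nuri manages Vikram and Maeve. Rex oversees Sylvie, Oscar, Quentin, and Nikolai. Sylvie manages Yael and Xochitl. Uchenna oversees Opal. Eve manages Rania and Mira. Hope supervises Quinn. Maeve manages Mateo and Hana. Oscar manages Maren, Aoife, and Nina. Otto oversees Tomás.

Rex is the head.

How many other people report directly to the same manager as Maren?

2

Maren reports to Oscar. Oscar's other direct reports are Aoife, Nina — 2 peers.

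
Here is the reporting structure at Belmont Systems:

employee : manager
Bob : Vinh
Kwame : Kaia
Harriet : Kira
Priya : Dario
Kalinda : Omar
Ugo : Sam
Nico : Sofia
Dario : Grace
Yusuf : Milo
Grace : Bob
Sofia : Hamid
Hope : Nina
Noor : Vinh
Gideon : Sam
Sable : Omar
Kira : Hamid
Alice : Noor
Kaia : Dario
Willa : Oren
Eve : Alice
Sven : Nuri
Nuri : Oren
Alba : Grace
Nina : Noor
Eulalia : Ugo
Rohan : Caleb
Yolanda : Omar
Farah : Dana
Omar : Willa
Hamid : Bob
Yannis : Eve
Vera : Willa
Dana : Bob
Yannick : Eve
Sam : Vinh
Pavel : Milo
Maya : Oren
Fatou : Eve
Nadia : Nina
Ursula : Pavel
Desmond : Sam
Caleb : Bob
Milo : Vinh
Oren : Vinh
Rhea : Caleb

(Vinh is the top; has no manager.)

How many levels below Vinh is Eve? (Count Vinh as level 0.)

Chain from Eve up to Vinh: Eve → Alice → Noor → Vinh. That is 3 steps up, so Eve is 3 levels below Vinh.

3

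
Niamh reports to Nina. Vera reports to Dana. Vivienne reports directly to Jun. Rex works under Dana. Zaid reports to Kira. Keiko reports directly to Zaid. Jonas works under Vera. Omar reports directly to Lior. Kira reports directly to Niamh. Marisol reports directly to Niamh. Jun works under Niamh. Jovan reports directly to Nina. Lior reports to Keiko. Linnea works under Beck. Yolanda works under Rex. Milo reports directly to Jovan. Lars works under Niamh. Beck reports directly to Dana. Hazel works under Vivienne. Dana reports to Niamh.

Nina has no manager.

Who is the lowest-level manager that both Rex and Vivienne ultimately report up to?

Rex's chain of managers is Dana, Niamh, Nina. Vivienne's chain of managers is Jun, Niamh, Nina. The first manager that appears in both chains is Niamh.

Niamh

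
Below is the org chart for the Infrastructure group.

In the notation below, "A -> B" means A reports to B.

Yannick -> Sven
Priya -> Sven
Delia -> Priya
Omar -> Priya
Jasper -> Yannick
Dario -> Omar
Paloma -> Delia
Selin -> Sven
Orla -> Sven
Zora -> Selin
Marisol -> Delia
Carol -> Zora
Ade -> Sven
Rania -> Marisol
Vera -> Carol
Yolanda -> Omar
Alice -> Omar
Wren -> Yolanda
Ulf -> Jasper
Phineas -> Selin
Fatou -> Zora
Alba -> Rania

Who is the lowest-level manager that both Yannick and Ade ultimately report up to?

Yannick's chain of managers is Sven. Ade's chain of managers is Sven. The first manager that appears in both chains is Sven.

Sven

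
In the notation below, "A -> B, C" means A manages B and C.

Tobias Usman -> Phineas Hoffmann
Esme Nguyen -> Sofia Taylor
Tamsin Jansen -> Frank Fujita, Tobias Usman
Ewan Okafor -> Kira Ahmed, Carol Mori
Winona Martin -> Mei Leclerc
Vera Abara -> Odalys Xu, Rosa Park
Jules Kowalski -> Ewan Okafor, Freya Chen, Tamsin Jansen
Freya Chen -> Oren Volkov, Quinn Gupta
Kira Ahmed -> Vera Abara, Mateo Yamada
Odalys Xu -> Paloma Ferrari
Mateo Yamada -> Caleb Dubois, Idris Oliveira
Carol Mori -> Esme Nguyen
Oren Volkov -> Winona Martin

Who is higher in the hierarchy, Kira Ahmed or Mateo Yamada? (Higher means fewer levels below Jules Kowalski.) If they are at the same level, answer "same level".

Kira Ahmed is 2 levels below Jules Kowalski; Mateo Yamada is 3. Kira Ahmed is higher.

Kira Ahmed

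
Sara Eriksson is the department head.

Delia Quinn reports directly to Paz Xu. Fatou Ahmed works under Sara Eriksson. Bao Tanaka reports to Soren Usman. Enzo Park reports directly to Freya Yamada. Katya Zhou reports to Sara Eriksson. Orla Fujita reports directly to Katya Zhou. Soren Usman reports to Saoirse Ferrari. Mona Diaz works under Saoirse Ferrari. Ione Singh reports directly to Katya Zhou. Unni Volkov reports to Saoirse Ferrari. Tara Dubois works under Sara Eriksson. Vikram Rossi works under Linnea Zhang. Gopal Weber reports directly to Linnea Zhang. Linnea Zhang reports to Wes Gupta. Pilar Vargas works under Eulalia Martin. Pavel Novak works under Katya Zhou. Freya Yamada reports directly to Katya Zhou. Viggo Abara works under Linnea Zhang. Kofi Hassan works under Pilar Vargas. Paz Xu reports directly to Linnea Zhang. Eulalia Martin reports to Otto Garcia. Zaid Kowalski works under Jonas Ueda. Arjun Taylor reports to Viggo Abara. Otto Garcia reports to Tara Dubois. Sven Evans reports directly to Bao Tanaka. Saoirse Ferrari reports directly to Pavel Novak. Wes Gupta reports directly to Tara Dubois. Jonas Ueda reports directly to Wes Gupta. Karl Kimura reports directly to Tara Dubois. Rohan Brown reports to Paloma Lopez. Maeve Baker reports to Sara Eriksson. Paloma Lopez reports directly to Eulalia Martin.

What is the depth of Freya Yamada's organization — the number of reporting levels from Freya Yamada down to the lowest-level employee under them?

The longest chain under Freya Yamada runs Freya Yamada → Enzo Park, which is 1 level below Freya Yamada.

1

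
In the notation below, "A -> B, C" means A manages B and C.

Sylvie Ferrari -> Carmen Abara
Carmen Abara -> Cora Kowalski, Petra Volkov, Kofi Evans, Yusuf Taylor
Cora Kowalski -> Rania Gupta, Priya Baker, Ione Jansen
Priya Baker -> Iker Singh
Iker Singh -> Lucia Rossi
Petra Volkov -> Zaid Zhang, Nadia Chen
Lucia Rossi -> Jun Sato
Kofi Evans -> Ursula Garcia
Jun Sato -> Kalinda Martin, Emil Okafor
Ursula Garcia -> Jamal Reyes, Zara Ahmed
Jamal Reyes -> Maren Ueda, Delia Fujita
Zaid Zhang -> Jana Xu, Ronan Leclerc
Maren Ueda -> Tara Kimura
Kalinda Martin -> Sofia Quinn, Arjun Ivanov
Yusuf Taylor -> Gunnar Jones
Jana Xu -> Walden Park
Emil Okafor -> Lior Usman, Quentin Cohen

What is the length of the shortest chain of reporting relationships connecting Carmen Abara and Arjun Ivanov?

7

Arjun Ivanov is in Carmen Abara's organization: the chain from Arjun Ivanov up to Carmen Abara is Arjun Ivanov → Kalinda Martin → Jun Sato → Lucia Rossi → Iker Singh → Priya Baker → Cora Kowalski → Carmen Abara, which is 7 links.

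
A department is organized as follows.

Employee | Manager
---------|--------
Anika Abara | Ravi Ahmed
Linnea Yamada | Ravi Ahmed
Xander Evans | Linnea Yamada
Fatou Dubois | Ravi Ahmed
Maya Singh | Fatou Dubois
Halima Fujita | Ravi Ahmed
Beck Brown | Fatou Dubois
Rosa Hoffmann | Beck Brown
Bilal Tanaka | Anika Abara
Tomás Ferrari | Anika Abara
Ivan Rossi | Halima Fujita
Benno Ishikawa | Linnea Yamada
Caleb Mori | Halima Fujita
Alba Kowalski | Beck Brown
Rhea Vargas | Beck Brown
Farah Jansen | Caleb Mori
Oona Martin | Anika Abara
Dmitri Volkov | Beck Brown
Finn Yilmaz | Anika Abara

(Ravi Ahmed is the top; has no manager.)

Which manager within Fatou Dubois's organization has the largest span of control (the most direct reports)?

Beck Brown

Direct-report counts within Fatou Dubois's organization: Fatou Dubois has 2; Beck Brown has 4. The largest is 4, held by Beck Brown.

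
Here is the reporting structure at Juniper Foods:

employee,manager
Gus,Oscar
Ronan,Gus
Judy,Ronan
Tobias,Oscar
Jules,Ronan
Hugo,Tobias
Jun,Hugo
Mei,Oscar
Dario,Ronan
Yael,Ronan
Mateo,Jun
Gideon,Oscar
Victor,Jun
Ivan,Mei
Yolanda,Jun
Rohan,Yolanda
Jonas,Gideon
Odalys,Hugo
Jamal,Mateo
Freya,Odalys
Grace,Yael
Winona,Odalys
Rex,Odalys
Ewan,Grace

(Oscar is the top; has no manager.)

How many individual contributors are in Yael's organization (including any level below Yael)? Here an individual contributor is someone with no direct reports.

1

The only person in Yael's organization with no one reporting to them is Ewan. That is 1.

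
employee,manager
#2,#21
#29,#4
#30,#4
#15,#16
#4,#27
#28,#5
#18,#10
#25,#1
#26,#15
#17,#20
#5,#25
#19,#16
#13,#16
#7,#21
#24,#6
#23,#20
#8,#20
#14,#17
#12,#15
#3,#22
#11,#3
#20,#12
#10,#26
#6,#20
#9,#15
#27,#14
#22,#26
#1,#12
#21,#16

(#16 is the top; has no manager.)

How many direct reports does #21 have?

#21 directly manages #2, #7. That is 2 direct reports.

2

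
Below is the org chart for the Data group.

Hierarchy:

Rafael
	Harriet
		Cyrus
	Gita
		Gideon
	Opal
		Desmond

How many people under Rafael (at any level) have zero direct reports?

The people in Rafael's organization with no one reporting to them are Desmond, Gideon, Cyrus. That is 3.

3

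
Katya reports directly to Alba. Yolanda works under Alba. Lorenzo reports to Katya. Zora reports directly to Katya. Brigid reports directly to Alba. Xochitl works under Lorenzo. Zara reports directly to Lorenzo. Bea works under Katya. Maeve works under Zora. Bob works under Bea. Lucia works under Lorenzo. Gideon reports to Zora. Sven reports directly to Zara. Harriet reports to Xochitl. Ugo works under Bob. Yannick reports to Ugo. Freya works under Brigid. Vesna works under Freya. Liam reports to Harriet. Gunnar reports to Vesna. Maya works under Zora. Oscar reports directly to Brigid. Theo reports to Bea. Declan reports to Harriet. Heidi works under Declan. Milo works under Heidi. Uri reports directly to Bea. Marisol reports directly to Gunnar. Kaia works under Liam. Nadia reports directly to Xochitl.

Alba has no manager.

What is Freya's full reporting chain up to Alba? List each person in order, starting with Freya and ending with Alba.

Freya reports to Brigid. Brigid reports to Alba. Alba is at the top.

Freya -> Brigid -> Alba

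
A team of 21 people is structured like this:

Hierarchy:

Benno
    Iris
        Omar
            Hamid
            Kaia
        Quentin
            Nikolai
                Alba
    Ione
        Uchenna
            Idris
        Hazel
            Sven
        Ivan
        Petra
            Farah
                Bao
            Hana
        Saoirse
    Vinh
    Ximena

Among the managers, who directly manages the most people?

Ione

Direct-report counts: Benno has 4; Ione has 5; Petra has 2; Farah has 1; Hazel has 1; Uchenna has 1; Iris has 2; Quentin has 1; Nikolai has 1; Omar has 2. The largest is 5, held by Ione.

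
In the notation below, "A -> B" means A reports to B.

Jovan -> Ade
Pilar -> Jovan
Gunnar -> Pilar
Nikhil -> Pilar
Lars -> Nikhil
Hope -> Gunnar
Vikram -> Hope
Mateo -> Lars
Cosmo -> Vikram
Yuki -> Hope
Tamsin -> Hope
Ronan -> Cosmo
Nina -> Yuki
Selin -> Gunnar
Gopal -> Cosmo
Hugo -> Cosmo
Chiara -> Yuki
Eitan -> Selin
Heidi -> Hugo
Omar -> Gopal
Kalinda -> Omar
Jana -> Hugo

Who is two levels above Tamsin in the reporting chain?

Tamsin reports to Hope, and Hope reports to Gunnar. So Tamsin's skip-level manager is Gunnar.

Gunnar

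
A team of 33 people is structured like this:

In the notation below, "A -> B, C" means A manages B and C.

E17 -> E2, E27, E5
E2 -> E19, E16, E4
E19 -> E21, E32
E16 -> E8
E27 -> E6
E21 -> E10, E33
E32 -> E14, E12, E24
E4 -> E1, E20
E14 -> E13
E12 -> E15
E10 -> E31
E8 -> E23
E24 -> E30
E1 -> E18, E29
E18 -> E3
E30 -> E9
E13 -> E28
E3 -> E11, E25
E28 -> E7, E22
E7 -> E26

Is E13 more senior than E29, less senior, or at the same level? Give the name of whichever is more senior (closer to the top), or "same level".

E29

E13 is 5 levels below E17; E29 is 4. E29 is higher.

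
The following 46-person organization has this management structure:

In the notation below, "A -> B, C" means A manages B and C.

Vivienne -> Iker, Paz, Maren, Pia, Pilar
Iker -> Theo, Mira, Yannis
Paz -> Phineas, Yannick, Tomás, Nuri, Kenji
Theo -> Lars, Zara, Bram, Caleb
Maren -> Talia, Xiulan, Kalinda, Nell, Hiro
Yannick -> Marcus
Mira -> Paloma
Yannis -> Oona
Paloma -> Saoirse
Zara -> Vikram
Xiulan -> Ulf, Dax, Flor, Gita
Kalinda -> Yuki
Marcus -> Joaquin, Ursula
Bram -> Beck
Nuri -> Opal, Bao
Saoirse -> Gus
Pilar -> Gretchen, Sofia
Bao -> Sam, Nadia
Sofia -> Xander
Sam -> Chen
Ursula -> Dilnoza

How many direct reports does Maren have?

Maren directly manages Talia, Xiulan, Kalinda, Nell, Hiro. That is 5 direct reports.

5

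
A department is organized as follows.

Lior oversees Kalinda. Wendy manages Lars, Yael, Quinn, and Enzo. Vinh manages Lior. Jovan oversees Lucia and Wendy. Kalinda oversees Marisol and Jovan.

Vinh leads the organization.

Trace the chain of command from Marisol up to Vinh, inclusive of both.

Marisol reports to Kalinda. Kalinda reports to Lior. Lior reports to Vinh. Vinh is at the top.

Marisol -> Kalinda -> Lior -> Vinh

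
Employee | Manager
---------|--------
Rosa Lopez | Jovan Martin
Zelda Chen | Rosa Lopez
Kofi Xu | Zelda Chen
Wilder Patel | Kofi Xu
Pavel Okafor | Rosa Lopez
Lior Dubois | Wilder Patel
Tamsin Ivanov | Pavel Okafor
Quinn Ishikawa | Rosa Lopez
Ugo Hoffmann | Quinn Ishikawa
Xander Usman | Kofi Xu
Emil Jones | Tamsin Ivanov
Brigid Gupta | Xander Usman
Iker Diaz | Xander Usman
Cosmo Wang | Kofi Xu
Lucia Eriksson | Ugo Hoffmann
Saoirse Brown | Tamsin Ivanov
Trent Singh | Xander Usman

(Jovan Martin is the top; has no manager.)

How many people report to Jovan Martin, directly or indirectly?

17

Jovan Martin directly manages Rosa Lopez. Under Rosa Lopez: Quinn Ishikawa, Ugo Hoffmann, Lucia Eriksson, Pavel Okafor, Tamsin Ivanov, Saoirse Brown, Emil Jones, Zelda Chen, Kofi Xu, Cosmo Wang, Xander Usman, Trent Singh, Iker Diaz, Brigid Gupta, Wilder Patel, Lior Dubois (16). That's 17 in total.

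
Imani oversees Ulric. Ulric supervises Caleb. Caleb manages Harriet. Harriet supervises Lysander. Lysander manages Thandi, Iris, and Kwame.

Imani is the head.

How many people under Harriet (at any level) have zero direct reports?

The people in Harriet's organization with no one reporting to them are Kwame, Thandi, Iris. That is 3.

3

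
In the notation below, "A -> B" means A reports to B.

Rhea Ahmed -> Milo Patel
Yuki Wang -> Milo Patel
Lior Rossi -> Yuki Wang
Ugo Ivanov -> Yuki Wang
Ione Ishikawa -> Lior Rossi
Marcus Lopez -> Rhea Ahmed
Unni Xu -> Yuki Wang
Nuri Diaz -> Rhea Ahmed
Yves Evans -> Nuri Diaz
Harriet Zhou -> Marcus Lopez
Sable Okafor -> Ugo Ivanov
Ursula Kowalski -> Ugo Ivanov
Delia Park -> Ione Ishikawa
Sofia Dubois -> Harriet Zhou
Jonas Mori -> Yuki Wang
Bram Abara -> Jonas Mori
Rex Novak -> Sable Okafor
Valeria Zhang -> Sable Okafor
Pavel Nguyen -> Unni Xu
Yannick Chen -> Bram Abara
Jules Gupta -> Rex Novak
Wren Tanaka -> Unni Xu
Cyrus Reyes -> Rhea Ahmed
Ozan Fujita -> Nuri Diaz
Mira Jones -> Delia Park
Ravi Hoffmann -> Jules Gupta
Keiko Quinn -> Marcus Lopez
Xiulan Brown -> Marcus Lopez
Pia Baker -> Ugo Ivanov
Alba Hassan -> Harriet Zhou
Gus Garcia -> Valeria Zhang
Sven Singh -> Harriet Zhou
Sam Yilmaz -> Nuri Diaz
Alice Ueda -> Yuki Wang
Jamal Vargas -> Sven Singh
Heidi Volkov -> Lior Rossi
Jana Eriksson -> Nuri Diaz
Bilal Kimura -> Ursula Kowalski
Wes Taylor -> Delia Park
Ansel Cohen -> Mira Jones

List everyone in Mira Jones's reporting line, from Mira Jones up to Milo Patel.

Mira Jones reports to Delia Park. Delia Park reports to Ione Ishikawa. Ione Ishikawa reports to Lior Rossi. Lior Rossi reports to Yuki Wang. Yuki Wang reports to Milo Patel. Milo Patel is at the top.

Mira Jones -> Delia Park -> Ione Ishikawa -> Lior Rossi -> Yuki Wang -> Milo Patel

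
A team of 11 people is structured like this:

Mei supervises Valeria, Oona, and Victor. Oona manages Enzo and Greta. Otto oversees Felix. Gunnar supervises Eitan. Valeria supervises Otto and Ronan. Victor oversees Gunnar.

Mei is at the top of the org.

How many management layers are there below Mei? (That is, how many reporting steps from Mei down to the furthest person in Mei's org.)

The longest chain under Mei runs Mei → Valeria → Otto → Felix, which is 3 levels below Mei.

3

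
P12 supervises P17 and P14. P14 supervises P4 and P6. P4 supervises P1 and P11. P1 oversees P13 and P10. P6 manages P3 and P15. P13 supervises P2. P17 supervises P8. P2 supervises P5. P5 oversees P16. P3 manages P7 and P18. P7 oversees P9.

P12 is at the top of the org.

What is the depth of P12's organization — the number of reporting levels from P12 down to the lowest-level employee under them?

The longest chain under P12 runs P12 → P14 → P4 → P1 → P13 → P2 → P5 → P16, which is 7 levels below P12.

7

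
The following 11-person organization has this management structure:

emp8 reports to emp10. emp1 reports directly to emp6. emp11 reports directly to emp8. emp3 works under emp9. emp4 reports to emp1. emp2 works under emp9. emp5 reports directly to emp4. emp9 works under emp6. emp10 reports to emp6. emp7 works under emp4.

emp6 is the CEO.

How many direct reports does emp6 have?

3

emp6 directly manages emp1, emp9, emp10. That is 3 direct reports.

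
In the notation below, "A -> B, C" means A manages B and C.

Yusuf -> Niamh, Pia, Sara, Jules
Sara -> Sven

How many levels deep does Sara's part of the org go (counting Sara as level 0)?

The longest chain under Sara runs Sara → Sven, which is 1 level below Sara.

1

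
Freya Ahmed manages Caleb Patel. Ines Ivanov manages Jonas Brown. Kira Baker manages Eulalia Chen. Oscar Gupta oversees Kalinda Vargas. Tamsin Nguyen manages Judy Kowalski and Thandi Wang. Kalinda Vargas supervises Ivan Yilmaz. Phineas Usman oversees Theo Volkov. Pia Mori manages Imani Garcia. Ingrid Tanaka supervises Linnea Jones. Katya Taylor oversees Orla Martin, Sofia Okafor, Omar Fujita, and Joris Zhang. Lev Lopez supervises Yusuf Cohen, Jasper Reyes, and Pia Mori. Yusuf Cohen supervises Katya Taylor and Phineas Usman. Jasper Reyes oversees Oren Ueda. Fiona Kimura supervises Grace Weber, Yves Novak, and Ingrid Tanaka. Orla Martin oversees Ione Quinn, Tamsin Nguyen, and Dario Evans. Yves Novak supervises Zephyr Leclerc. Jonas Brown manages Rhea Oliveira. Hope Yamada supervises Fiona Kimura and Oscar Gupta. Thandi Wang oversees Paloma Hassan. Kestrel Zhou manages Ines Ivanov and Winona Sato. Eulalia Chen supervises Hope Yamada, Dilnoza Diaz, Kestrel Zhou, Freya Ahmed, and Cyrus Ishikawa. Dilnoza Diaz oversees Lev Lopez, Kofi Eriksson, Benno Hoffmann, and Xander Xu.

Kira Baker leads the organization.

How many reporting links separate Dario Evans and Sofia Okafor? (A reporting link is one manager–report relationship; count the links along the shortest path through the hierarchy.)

3

Dario Evans is 2 levels below Katya Taylor, and Sofia Okafor is 1 level below Katya Taylor (their lowest common manager). The shortest path runs up from Dario Evans to Katya Taylor and back down to Sofia Okafor: 2 + 1 = 3 links.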